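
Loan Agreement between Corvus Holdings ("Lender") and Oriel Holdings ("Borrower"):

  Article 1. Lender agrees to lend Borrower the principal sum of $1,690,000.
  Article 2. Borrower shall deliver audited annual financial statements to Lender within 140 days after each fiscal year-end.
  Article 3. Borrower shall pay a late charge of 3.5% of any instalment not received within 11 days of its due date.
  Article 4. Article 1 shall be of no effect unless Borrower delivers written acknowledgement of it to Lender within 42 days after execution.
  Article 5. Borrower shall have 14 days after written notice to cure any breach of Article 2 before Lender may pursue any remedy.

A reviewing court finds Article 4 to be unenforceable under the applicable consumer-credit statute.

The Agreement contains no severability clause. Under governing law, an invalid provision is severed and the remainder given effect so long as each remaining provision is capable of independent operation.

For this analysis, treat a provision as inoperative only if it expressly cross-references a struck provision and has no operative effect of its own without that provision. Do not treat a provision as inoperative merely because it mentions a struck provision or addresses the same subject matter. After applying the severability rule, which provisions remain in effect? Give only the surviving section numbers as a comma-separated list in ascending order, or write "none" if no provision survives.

Article 4 is struck. Nothing else in the Agreement is defined by reference to Article 4. Under the stated default rule, only provisions that cannot operate independently fall away; the rest are enforced. Article 1, Article 2, Article 3, and Article 5 remain in effect.

1, 2, 3, 5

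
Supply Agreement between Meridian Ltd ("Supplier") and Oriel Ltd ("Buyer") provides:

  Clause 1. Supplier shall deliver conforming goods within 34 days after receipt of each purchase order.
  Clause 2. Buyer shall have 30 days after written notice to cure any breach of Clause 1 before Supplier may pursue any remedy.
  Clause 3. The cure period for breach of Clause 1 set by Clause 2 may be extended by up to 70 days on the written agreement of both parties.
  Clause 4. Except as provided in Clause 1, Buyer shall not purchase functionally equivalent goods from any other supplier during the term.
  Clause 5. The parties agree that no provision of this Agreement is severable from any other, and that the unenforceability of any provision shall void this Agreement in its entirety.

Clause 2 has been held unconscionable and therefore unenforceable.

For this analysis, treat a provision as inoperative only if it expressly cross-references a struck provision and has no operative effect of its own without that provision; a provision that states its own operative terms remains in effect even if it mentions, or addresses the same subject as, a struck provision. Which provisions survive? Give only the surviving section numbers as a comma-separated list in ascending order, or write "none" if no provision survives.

Clause 2 is struck. The whole of Clause 3 is the extension of the cure period for breach of Clause 1, defined by reference to Clause 2, so Clause 3 cannot stand once Clause 2 is removed. Clause 5 provides that the Agreement is not severable, so the invalidity of any one provision voids the entire Agreement. No provision of the Agreement survives.

none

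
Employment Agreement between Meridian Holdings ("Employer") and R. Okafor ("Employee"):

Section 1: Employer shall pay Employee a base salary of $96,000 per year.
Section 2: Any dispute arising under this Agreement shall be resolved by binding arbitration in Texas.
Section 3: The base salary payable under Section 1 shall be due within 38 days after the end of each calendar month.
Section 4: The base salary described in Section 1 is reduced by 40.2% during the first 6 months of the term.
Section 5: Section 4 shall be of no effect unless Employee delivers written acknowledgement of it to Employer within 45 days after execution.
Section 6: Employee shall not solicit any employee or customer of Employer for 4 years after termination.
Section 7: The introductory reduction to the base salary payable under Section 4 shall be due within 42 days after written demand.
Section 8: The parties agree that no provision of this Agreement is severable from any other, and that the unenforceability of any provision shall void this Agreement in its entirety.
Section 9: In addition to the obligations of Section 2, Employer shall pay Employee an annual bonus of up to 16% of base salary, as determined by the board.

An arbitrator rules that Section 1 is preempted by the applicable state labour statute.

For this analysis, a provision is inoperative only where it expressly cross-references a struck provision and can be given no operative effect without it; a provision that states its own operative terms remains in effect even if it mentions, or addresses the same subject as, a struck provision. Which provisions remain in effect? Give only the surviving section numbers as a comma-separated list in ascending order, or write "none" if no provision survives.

Section 1 is struck. The whole of Section 3 is the payment deadline for the base salary, defined by reference to Section 1, so Section 3 cannot stand once Section 1 is removed. Section 4 has no operative effect of its own apart from Section 1 and is therefore inoperative. Section 5 merely fixes the acknowledgement condition for Section 4; with Section 4 gone it has nothing to operate on and falls away. Section 7 operates only by reference to Section 4, so it falls with Section 4. Section 8 provides that the Agreement is not severable, so the invalidity of any one provision voids the entire Agreement. No provision of the Agreement survives.

none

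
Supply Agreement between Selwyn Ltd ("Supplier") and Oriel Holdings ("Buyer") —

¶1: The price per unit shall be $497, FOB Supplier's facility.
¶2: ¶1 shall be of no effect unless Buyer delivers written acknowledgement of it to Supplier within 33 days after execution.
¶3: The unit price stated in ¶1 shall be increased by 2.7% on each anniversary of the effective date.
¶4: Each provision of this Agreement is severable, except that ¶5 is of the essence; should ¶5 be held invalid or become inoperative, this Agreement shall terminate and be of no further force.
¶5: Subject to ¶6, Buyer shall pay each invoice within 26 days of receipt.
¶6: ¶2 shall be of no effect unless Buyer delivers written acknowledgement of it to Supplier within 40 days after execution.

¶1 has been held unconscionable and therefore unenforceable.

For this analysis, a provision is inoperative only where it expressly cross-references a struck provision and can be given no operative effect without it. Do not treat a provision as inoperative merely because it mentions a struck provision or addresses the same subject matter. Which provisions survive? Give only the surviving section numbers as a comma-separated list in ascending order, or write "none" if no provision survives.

¶1 is struck. ¶2 operates only by reference to ¶1, so it falls with ¶1. ¶3 does nothing except set the escalation of the unit price by reference to ¶1; with ¶1 gone it has no independent effect and is inoperative. ¶6 merely fixes the acknowledgement condition for ¶2; with ¶2 gone it has nothing to operate on and falls away. ¶5 mentions ¶6 but its own obligation stands independently of ¶6, so ¶5 is not affected. ¶4 makes ¶5 an essential term, but ¶5 is unaffected, so the severability proviso in ¶4 preserves the remaining provisions. The provisions still in force are ¶4 and ¶5.

4, 5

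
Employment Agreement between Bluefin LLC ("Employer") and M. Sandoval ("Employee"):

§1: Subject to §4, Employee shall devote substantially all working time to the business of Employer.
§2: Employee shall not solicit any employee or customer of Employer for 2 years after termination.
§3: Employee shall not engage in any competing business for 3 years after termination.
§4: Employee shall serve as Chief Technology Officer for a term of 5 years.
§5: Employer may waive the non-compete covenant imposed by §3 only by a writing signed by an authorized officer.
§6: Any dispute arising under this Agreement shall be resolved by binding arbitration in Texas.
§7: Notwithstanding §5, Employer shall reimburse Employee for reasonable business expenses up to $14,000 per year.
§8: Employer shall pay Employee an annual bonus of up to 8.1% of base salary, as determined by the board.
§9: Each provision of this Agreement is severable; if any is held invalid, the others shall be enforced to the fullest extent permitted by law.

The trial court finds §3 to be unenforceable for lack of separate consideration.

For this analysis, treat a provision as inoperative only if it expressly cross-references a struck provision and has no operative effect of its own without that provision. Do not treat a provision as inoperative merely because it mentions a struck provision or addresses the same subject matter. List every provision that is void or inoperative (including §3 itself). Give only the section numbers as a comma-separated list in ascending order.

3, 5

§3 is struck. §5 has no operative effect of its own apart from §3 and is therefore inoperative. Although §7 refers to §5, its operative terms do not depend on §5, so it remains in effect. Under the severability clause in §9, the remaining provisions continue in force. That leaves §1, §2, §4, §6, §7, §8, and §9 in effect.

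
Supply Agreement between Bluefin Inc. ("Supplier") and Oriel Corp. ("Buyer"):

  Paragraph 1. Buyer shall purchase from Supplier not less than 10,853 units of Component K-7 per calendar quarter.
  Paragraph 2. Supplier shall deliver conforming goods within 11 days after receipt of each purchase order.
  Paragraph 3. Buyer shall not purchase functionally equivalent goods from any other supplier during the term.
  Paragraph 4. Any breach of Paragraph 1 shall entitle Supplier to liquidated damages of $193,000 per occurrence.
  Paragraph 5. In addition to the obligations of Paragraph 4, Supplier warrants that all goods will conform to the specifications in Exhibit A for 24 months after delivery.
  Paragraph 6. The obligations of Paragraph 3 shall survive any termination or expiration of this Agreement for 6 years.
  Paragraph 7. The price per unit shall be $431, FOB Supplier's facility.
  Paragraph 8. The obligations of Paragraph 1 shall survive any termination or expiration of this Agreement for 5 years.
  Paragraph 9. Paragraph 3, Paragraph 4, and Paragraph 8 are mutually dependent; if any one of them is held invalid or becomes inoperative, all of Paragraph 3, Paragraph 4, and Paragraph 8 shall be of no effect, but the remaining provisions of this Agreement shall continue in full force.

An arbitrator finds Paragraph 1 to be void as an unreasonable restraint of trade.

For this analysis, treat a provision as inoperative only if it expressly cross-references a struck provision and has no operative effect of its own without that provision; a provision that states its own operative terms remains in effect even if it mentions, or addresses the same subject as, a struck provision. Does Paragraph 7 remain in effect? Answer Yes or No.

Yes

Paragraph 1 is struck. The whole of Paragraph 4 is the liquidated-damages amount, defined by reference to Paragraph 1, so Paragraph 4 cannot stand once Paragraph 1 is removed. The only function of Paragraph 8 is the survival period for Paragraph 1, so it cannot stand once Paragraph 1 is removed. Although Paragraph 5 refers to Paragraph 4, its operative terms do not depend on Paragraph 4, so it remains in effect. Paragraph 9 declares Paragraph 3, Paragraph 4, and Paragraph 8 mutually dependent; since one of them has fallen, all of them are of no effect. That brings down Paragraph 3 as well. Paragraph 6 in turn depends solely on a provision now struck and likewise falls. The remainder continues in force under Paragraph 9. The provisions still in force are Paragraph 2, Paragraph 5, Paragraph 7, and Paragraph 9. Paragraph 7 is among the surviving provisions, so the answer is yes.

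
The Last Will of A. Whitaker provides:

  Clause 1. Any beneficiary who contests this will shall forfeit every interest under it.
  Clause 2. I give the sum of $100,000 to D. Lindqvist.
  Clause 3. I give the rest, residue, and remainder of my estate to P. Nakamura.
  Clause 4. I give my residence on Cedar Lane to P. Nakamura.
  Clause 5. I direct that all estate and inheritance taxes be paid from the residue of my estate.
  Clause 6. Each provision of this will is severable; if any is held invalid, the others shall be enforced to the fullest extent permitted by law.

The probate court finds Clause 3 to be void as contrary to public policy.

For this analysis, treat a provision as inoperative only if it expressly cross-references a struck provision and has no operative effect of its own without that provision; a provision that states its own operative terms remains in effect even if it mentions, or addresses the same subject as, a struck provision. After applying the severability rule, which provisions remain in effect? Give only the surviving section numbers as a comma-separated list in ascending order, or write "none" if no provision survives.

1, 2, 4, 5, 6

Clause 3 is struck. Nothing else in the will is defined by reference to Clause 3. Under the severability clause in Clause 6, the remaining provisions continue in force. That leaves Clause 1, Clause 2, Clause 4, Clause 5, and Clause 6 in effect.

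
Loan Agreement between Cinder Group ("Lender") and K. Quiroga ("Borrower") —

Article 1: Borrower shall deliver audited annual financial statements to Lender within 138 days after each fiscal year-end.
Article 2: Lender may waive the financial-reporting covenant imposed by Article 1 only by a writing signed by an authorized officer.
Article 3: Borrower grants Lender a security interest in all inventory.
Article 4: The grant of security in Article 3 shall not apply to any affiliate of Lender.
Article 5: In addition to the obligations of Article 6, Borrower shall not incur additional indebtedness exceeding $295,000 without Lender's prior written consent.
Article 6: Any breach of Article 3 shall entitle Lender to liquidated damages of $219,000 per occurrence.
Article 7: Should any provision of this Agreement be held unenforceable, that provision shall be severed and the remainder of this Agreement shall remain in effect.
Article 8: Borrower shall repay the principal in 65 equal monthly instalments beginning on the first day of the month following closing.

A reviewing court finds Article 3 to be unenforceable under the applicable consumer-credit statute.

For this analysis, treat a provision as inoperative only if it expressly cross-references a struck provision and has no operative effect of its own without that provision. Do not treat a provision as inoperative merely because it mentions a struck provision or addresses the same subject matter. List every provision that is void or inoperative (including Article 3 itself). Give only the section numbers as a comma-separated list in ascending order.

Article 3 is struck. Article 4 has no operative effect of its own apart from Article 3 and is therefore inoperative. The whole of Article 6 is the liquidated-damages amount, defined by reference to Article 3, so Article 6 cannot stand once Article 3 is removed. Although Article 5 refers to Article 6, its operative terms do not depend on Article 6, so it remains in effect. Article 7 is a severability clause and preserves every provision that can still be given independent effect. The provisions still in force are Article 1, Article 2, Article 5, Article 7, and Article 8.

3, 4, 6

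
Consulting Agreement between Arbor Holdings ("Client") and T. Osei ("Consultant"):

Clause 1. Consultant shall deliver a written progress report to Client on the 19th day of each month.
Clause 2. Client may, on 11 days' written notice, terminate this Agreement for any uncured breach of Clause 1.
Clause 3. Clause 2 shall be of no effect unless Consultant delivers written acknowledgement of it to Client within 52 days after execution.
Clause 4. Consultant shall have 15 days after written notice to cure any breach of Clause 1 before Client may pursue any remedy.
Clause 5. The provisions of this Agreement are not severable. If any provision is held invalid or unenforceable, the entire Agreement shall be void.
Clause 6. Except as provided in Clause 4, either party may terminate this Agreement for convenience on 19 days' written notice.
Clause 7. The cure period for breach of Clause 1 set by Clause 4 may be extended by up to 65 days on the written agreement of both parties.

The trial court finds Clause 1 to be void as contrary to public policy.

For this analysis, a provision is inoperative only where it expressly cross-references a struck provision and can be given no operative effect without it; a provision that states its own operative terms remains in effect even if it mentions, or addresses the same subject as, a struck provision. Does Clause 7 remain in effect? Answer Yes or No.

Clause 1 is struck. Clause 2 merely fixes the termination right for breach of Clause 1; with Clause 1 gone it has nothing to operate on and falls away. Clause 4 merely fixes the cure period for breach of Clause 1; with Clause 1 gone it has nothing to operate on and falls away. Clause 3 merely fixes the acknowledgement condition for Clause 2; with Clause 2 gone it has nothing to operate on and falls away. Clause 7 does nothing except set the extension of the cure period for breach of Clause 1 by reference to Clause 4; with Clause 4 gone it has no independent effect and is inoperative. Clause 5 provides that the Agreement is not severable, so the invalidity of any one provision voids the entire Agreement. No provision of the Agreement survives. Clause 7 is among the inoperative provisions, so the answer is no.

No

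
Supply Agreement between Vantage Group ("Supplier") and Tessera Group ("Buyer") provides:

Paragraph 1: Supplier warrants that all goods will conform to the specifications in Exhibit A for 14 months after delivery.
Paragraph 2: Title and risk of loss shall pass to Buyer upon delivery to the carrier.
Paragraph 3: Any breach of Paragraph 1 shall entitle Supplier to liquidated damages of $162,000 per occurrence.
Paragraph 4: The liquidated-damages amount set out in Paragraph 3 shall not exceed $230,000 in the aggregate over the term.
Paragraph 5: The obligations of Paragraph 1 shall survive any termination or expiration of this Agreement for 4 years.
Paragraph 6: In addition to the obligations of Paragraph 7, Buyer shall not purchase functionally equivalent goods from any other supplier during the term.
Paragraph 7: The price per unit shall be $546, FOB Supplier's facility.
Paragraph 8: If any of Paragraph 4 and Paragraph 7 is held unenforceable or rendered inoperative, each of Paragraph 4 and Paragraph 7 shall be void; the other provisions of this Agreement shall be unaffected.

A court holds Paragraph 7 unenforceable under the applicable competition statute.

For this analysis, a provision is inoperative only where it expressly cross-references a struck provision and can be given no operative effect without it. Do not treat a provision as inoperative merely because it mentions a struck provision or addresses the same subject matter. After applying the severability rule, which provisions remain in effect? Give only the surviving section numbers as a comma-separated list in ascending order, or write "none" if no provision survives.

1, 2, 3, 5, 6, 8

Paragraph 7 is struck. Paragraph 6 mentions Paragraph 7 but its own obligation stands independently of Paragraph 7, so Paragraph 6 is not affected. Nothing else in the Agreement is defined by reference to Paragraph 7. Paragraph 8 declares Paragraph 4 and Paragraph 7 mutually dependent; since one of them has fallen, all of them are of no effect. That brings down Paragraph 4 as well. The remainder continues in force under Paragraph 8. The provisions still in force are Paragraph 1, Paragraph 2, Paragraph 3, Paragraph 5, Paragraph 6, and Paragraph 8.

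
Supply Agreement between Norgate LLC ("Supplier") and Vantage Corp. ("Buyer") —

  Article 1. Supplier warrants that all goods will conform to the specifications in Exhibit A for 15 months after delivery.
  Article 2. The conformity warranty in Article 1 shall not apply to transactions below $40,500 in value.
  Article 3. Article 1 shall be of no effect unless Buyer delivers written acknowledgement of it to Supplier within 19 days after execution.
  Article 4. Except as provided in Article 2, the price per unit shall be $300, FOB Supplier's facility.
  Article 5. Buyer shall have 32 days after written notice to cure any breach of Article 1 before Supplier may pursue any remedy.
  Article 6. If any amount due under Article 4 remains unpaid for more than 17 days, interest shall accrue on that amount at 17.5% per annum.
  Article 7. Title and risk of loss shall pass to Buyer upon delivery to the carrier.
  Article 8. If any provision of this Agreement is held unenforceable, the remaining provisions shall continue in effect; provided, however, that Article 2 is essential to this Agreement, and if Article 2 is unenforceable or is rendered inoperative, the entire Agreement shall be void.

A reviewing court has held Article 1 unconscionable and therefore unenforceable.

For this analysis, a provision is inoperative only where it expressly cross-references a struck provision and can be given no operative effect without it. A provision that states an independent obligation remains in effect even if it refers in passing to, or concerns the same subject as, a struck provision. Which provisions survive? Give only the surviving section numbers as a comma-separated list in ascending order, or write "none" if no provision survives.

Article 1 is struck. Article 2 does nothing except set the carve-out from the conformity warranty by reference to Article 1; with Article 1 gone it has no independent effect and is inoperative. Article 3 has no operative effect of its own apart from Article 1 and is therefore inoperative. The only function of Article 5 is the cure period for breach of Article 1, so it cannot stand once Article 1 is removed. Article 8 makes Article 2 an essential term, and Article 2 has been rendered inoperative by the cascade; under Article 8, the entire Agreement is therefore void. No provision of the Agreement survives.

none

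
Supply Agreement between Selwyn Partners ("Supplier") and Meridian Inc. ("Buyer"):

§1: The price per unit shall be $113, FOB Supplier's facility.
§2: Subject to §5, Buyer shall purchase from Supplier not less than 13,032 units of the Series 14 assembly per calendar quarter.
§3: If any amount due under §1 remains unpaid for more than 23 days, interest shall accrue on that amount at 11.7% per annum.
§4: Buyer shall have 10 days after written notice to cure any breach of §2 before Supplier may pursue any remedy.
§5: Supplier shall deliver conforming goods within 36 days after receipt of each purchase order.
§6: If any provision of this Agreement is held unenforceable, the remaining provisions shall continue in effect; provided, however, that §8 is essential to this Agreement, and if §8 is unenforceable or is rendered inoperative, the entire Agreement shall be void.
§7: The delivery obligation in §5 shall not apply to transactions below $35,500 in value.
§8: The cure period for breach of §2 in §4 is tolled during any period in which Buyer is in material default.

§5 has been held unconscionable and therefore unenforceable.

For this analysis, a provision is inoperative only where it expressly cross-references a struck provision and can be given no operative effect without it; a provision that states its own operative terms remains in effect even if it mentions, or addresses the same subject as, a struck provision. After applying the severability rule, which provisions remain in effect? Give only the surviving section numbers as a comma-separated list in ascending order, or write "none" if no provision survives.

1, 2, 3, 4, 6, 8

§5 is struck. §7 has no operative effect of its own apart from §5 and is therefore inoperative. §2 mentions §5 but its own obligation stands independently of §5, so §2 is not affected. §6 makes §8 an essential term, but §8 is unaffected, so the severability proviso in §6 preserves the remaining provisions. That leaves §1, §2, §3, §4, §6, and §8 in effect.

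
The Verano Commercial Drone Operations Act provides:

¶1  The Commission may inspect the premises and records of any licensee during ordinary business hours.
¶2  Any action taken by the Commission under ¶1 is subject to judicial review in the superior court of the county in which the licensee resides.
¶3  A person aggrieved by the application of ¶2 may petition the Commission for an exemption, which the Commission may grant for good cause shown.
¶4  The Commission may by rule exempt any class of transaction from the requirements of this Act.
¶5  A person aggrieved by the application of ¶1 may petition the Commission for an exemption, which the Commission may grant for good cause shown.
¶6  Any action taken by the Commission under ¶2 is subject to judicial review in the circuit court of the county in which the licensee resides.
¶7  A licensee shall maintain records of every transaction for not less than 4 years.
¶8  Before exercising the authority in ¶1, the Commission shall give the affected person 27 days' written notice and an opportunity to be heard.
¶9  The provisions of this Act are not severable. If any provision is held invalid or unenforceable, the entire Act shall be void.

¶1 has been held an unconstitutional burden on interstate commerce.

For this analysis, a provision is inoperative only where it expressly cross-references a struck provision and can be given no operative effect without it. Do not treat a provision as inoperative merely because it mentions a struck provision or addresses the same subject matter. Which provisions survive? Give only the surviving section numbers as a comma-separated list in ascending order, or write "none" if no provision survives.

¶1 is struck. ¶2 has no operative effect of its own apart from ¶1 and is therefore inoperative. The only function of ¶5 is the exemption procedure for ¶1, so it cannot stand once ¶1 is removed. ¶8 has no operative effect of its own apart from ¶1 and is therefore inoperative. ¶3 has no operative effect of its own apart from ¶2 and is therefore inoperative. The only function of ¶6 is the judicial-review right for ¶2, so it cannot stand once ¶2 is removed. ¶9 provides that the Act is not severable, so the invalidity of any one provision voids the entire Act. No provision of the Act survives.

none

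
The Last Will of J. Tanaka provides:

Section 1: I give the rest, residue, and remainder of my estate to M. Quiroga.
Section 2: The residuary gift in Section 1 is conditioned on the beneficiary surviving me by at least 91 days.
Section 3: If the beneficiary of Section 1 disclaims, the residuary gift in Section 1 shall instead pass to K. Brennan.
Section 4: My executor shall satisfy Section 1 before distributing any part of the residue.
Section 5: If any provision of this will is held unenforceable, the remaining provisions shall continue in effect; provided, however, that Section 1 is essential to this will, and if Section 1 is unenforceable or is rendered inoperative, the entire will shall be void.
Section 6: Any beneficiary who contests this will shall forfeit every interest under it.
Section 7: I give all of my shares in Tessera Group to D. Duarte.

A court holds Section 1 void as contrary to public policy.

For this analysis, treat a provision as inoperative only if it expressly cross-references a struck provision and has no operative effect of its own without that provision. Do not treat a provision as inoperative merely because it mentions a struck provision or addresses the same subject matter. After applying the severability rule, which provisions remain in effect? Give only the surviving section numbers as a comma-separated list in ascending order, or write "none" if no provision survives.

Section 1 is struck. Section 2 operates only by reference to Section 1, so it falls with Section 1. Section 3 operates only by reference to Section 1, so it falls with Section 1. Section 4 has no operative effect of its own apart from Section 1 and is therefore inoperative. Section 5 makes Section 1 an essential term, and Section 1 is the provision held invalid; under Section 5, the entire will is therefore void. No provision of the will survives.

none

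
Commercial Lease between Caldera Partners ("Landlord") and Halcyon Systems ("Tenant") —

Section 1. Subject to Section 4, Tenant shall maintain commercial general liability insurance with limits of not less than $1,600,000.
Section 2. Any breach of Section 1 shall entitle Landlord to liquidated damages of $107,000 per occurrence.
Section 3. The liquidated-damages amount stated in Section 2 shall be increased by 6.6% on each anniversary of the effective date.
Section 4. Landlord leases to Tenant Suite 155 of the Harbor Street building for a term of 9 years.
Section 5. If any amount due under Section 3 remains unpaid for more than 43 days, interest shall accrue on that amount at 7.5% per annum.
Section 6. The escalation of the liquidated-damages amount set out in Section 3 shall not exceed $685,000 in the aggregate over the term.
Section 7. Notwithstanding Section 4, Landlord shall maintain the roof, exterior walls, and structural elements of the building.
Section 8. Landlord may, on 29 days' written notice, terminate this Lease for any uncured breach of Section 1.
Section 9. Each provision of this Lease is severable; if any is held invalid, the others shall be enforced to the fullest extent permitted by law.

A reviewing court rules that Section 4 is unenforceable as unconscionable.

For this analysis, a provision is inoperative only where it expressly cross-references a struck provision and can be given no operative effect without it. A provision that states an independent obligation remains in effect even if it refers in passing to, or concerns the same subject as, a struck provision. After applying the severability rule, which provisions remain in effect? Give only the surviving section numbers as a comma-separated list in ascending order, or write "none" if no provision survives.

1, 2, 3, 5, 6, 7, 8, 9

Section 4 is struck. Although Section 7 refers to Section 4, its operative terms do not depend on Section 4, so it remains in effect. Section 1 mentions Section 4 but its own obligation stands independently of Section 4, so Section 1 is not affected. Nothing else in the Lease is defined by reference to Section 4. Under the severability clause in Section 9, the remaining provisions continue in force. Section 1, Section 2, Section 3, Section 5, Section 6, Section 7, Section 8, and Section 9 remain in effect.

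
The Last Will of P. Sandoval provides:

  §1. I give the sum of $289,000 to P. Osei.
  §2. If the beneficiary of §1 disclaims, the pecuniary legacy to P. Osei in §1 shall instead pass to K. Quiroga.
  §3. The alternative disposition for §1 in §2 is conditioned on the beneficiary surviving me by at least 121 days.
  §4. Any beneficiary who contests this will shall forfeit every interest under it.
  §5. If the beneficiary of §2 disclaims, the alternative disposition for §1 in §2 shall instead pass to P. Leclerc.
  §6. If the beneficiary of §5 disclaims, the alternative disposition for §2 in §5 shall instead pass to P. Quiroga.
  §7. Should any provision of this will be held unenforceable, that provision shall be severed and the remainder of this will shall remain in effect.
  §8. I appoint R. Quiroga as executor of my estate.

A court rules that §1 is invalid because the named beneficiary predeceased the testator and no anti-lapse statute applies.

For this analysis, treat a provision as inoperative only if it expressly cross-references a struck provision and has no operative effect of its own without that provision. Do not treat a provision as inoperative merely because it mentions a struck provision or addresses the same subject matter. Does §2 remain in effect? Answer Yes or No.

No

§1 is struck. §2 operates only by reference to §1, so it falls with §1. §3 merely fixes the survivorship condition on §2; with §2 gone it has nothing to operate on and falls away. §5 merely fixes the alternative disposition for §2; with §2 gone it has nothing to operate on and falls away. §6 merely fixes the alternative disposition for §5; with §5 gone it has nothing to operate on and falls away. §7 is a severability clause and preserves every provision that can still be given independent effect. That leaves §4, §7, and §8 in effect. §2 is among the inoperative provisions, so the answer is no.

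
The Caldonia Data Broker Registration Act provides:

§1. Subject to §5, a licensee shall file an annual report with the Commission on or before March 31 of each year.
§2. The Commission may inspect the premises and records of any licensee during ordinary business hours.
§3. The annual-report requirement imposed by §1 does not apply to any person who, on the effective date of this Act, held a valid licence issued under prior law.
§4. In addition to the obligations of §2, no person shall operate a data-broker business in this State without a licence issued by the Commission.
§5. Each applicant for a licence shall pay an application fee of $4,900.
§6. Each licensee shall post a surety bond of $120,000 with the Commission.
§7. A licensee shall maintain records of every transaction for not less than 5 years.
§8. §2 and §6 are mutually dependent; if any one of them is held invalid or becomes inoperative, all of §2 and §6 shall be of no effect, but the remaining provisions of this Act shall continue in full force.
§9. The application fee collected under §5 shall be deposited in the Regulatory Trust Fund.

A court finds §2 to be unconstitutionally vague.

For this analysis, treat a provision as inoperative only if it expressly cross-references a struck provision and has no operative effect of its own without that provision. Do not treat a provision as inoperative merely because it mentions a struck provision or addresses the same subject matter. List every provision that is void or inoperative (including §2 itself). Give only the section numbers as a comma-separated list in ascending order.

2, 6

§2 is struck. §4 mentions §2 but its own obligation stands independently of §2, so §4 is not affected. Nothing else in the Act is defined by reference to §2. §8 declares §2 and §6 mutually dependent; since one of them has fallen, all of them are of no effect. That brings down §6 as well. The remainder continues in force under §8. §1, §3, §4, §5, §7, §8, and §9 remain in effect.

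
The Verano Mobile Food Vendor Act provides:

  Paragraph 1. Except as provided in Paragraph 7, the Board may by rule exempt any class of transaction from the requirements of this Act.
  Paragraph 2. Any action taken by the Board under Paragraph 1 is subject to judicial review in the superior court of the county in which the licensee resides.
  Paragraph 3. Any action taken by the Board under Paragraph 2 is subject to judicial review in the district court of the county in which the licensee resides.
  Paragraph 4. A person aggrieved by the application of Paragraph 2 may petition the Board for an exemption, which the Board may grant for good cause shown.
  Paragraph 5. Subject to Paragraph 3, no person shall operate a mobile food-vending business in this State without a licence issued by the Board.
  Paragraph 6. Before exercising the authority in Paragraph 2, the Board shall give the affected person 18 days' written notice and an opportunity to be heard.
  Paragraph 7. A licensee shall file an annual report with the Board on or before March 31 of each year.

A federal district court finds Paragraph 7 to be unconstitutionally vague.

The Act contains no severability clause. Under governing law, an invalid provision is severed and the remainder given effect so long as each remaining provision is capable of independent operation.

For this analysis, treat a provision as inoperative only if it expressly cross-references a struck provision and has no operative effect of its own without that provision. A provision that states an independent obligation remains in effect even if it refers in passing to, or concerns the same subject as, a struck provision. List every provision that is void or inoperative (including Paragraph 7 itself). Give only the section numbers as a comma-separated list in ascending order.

7

Paragraph 7 is struck. Although Paragraph 1 refers to Paragraph 7, its operative terms do not depend on Paragraph 7, so it remains in effect. Nothing else in the Act is defined by reference to Paragraph 7. Under the stated default rule, only provisions that cannot operate independently fall away; the rest are enforced. The provisions still in force are Paragraph 1, Paragraph 2, Paragraph 3, Paragraph 4, Paragraph 5, and Paragraph 6.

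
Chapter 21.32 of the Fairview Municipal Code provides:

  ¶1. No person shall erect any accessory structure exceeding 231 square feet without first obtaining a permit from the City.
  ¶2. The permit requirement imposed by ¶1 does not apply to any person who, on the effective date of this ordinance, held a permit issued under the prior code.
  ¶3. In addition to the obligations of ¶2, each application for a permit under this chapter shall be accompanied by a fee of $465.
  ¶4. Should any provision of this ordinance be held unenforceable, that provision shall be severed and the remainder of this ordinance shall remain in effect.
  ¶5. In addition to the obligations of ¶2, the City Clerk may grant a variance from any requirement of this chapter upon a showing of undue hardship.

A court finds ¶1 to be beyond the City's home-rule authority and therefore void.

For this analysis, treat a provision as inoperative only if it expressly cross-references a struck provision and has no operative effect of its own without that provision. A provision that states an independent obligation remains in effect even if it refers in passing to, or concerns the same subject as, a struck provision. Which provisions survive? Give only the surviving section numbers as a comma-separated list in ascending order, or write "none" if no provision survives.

¶1 is struck. The only function of ¶2 is the grandfather exemption from ¶1, so it cannot stand once ¶1 is removed. Although ¶5 refers to ¶2, its operative terms do not depend on ¶2, so it remains in effect. Although ¶3 refers to ¶2, its operative terms do not depend on ¶2, so it remains in effect. Under the severability clause in ¶4, the remaining provisions continue in force. The provisions still in force are ¶3, ¶4, and ¶5.

3, 4, 5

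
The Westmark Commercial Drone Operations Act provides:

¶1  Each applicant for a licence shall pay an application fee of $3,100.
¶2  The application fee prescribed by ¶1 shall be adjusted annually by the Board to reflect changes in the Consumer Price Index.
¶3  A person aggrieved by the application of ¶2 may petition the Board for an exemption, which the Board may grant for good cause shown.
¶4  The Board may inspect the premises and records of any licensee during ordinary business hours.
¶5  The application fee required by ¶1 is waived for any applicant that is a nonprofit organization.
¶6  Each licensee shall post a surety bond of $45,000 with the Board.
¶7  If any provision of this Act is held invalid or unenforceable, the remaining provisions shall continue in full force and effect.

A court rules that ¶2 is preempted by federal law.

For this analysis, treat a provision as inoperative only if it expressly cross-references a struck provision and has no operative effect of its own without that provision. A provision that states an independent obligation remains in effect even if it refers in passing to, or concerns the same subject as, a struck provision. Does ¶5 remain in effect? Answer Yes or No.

¶2 is struck. ¶3 merely fixes the exemption procedure for ¶2; with ¶2 gone it has nothing to operate on and falls away. ¶7 is a severability clause and preserves every provision that can still be given independent effect. The provisions still in force are ¶1, ¶4, ¶5, ¶6, and ¶7. ¶5 is among the surviving provisions, so the answer is yes.

Yes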